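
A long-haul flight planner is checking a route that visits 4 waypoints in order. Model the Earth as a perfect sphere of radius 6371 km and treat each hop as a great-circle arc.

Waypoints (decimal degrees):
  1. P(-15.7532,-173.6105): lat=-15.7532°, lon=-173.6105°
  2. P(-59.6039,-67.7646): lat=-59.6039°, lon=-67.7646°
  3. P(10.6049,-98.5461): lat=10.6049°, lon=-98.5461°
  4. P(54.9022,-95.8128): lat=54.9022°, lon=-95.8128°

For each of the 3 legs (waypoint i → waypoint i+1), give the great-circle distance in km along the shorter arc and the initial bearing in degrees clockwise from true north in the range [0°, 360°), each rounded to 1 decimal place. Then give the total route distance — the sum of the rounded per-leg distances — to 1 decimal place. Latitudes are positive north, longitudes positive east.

Leg 1: dist=9361.6 km, bearing=150.7°
Leg 2: dist=8275.5 km, bearing=328.5°
Leg 3: dist=4931.5 km, bearing=2.2°
Total: 22568.6 km

Leg 1: φ1=-0.2749452, φ2=-1.0402843, Δφ=-0.7653391, Δλ=1.8473595 rad; a=sin²(Δφ/2)+cosφ1·cosφ2·sin²(Δλ/2)=0.4493955075; c=2·atan2(√a, √(1-a))=1.469413755; dist=6371·c=9361.635 ≈ 9361.6 km; running total=9361.6 km
Leg 1 bearing: y=sinΔλ·cosφ2=0.48674778, x=cosφ1·sinφ2-sinφ1·cosφ2·cosΔλ=-0.86765969; θ=atan2(y, x)=150.7080° ≈ 150.7°
Leg 2: φ1=-1.0402843, φ2=0.1850904, Δφ=1.2253747, Δλ=-0.5372385 rad; a=sin²(Δφ/2)+cosφ1·cosφ2·sin²(Δλ/2)=0.3657341301; c=2·atan2(√a, √(1-a))=1.298927864; dist=6371·c=8275.469 ≈ 8275.5 km; running total=17637.1 km
Leg 2 bearing: y=sinΔλ·cosφ2=-0.50302434, x=cosφ1·sinφ2-sinφ1·cosφ2·cosΔλ=0.82149694; θ=atan2(y, x)=-31.4802° <0 so +360° → 328.5198° ≈ 328.5°
Leg 3: φ1=0.1850904, φ2=0.9582242, Δφ=0.7731337, Δλ=0.0477051 rad; a=sin²(Δφ/2)+cosφ1·cosφ2·sin²(Δλ/2)=0.1424586569; c=2·atan2(√a, √(1-a))=0.774053942; dist=6371·c=4931.498 ≈ 4931.5 km; running total=22568.6 km
Leg 3 bearing: y=sinΔλ·cosφ2=0.02741877, x=cosφ1·sinφ2-sinφ1·cosφ2·cosΔλ=0.69850194; θ=atan2(y, x)=2.2479° ≈ 2.2°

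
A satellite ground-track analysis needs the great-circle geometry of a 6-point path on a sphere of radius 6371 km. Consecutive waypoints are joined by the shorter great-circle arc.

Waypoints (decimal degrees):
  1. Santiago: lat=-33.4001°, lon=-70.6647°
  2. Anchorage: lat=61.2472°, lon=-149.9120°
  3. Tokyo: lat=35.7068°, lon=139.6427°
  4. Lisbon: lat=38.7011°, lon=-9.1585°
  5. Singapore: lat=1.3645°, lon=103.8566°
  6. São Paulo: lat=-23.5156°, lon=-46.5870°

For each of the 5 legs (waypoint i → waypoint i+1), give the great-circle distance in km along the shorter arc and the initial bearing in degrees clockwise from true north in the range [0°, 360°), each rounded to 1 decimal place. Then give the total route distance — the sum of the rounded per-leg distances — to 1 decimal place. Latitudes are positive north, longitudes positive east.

Leg 1: dist=12682.8 km, bearing=328.8°
Leg 2: dist=5562.8 km, bearing=273.2°
Leg 3: dist=11142.1 km, bearing=335.7°
Leg 4: dist=11883.0 km, bearing=74.1°
Leg 5: dist=15989.2 km, bearing=230.0°
Total: 57259.9 km

Leg 1: φ1=-0.5829417, φ2=1.0689653, Δφ=1.6519070, Δλ=-1.3831263 rad; a=sin²(Δφ/2)+cosφ1·cosφ2·sin²(Δλ/2)=0.7038425851; c=2·atan2(√a, √(1-a))=1.990713880; dist=6371·c=12682.838 ≈ 12682.8 km; running total=12682.8 km
Leg 1 bearing: y=sinΔλ·cosφ2=-0.47258547, x=cosφ1·sinφ2-sinφ1·cosφ2·cosΔλ=0.78131669; θ=atan2(y, x)=-31.1680° <0 so +360° → 328.8320° ≈ 328.8°
Leg 2: φ1=1.0689653, φ2=0.6232012, Δφ=-0.4457641, Δλ=5.0536829 rad; a=sin²(Δφ/2)+cosφ1·cosφ2·sin²(Δλ/2)=0.1787925498; c=2·atan2(√a, √(1-a))=0.873151064; dist=6371·c=5562.845 ≈ 5562.8 km; running total=18245.6 km
Leg 2 bearing: y=sinΔλ·cosφ2=-0.76517921, x=cosφ1·sinφ2-sinφ1·cosφ2·cosΔλ=0.04247196; θ=atan2(y, x)=-86.8230° <0 so +360° → 273.1770° ≈ 273.2°
Leg 3: φ1=0.6232012, φ2=0.6754616, Δφ=0.0522604, Δλ=-2.5970709 rad; a=sin²(Δφ/2)+cosφ1·cosφ2·sin²(Δλ/2)=0.5885683251; c=2·atan2(√a, √(1-a))=1.748872654; dist=6371·c=11142.068 ≈ 11142.1 km; running total=29387.7 km
Leg 3 bearing: y=sinΔλ·cosφ2=-0.40426383, x=cosφ1·sinφ2-sinφ1·cosφ2·cosΔλ=0.89732567; θ=atan2(y, x)=-24.2526° <0 so +360° → 335.7474° ≈ 335.7°
Leg 4: φ1=0.6754616, φ2=0.0238150, Δφ=-0.6516466, Δλ=1.9724856 rad; a=sin²(Δφ/2)+cosφ1·cosφ2·sin²(Δλ/2)=0.6450737208; c=2·atan2(√a, √(1-a))=1.865177230; dist=6371·c=11883.044 ≈ 11883.0 km; running total=41270.7 km
Leg 4 bearing: y=sinΔλ·cosφ2=0.92014085, x=cosφ1·sinφ2-sinφ1·cosφ2·cosΔλ=0.26297390; θ=atan2(y, x)=74.0502° ≈ 74.1°
Leg 5: φ1=0.0238150, φ2=-0.4104246, Δφ=-0.4342397, Δλ=-2.6257362 rad; a=sin²(Δφ/2)+cosφ1·cosφ2·sin²(Δλ/2)=0.9034520831; c=2·atan2(√a, √(1-a))=2.509688405; dist=6371·c=15989.225 ≈ 15989.2 km; running total=57259.9 km
Leg 5 bearing: y=sinΔλ·cosφ2=-0.45231389, x=cosφ1·sinφ2-sinφ1·cosφ2·cosΔλ=-0.37989185; θ=atan2(y, x)=-130.0264° <0 so +360° → 229.9736° ≈ 230.0°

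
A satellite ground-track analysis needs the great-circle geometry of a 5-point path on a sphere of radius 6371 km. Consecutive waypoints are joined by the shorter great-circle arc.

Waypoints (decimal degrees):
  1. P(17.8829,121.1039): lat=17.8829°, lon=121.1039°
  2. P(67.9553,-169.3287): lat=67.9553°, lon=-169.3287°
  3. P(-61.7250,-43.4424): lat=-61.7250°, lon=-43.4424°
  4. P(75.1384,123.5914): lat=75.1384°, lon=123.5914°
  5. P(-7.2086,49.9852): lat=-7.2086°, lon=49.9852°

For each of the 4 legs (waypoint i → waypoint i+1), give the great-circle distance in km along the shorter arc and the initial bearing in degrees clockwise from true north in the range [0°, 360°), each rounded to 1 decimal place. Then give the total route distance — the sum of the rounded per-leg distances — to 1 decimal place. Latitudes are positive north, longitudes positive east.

Leg 1: φ1=0.3121155, φ2=1.1860437, Δφ=0.8739282, Δλ=-5.0690051 rad; a=sin²(Δφ/2)+cosφ1·cosφ2·sin²(Δλ/2)=0.2953389995; c=2·atan2(√a, √(1-a))=1.149085491; dist=6371·c=7320.824 ≈ 7320.8 km; running total=7320.8 km
Leg 1 bearing: y=sinΔλ·cosφ2=0.35171540, x=cosφ1·sinφ2-sinφ1·cosφ2·cosΔλ=0.84187397; θ=atan2(y, x)=22.6740° ≈ 22.7°
Leg 2: φ1=1.1860437, φ2=-1.0773045, Δφ=-2.2633482, Δλ=2.1971304 rad; a=sin²(Δφ/2)+cosφ1·cosφ2·sin²(Δλ/2)=0.9602591232; c=2·atan2(√a, √(1-a))=2.740201203; dist=6371·c=17457.822 ≈ 17457.8 km; running total=24778.6 km
Leg 2 bearing: y=sinΔλ·cosφ2=0.38378636, x=cosφ1·sinφ2-sinφ1·cosφ2·cosΔλ=-0.07317233; θ=atan2(y, x)=100.7944° ≈ 100.8°
Leg 3: φ1=-1.0773045, φ2=1.3114125, Δφ=2.3887170, Δλ=2.9152898 rad; a=sin²(Δφ/2)+cosφ1·cosφ2·sin²(Δλ/2)=0.9848118843; c=2·atan2(√a, √(1-a))=2.894484275; dist=6371·c=18440.759 ≈ 18440.8 km; running total=43219.4 km
Leg 3 bearing: y=sinΔλ·cosφ2=0.05754915, x=cosφ1·sinφ2-sinφ1·cosφ2·cosΔλ=0.23773482; θ=atan2(y, x)=13.6080° ≈ 13.6°
Leg 4: φ1=1.3114125, φ2=-0.1258138, Δφ=-1.4372263, Δλ=-1.2846705 rad; a=sin²(Δφ/2)+cosφ1·cosφ2·sin²(Δλ/2)=0.5247334894; c=2·atan2(√a, √(1-a))=1.620283502; dist=6371·c=10322.826 ≈ 10322.8 km; running total=53542.2 km
Leg 4 bearing: y=sinΔλ·cosφ2=-0.95176174, x=cosφ1·sinφ2-sinφ1·cosφ2·cosΔλ=-0.30282437; θ=atan2(y, x)=-107.6496° <0 so +360° → 252.3504° ≈ 252.4°

Leg 1: dist=7320.8 km, bearing=22.7°
Leg 2: dist=17457.8 km, bearing=100.8°
Leg 3: dist=18440.8 km, bearing=13.6°
Leg 4: dist=10322.8 km, bearing=252.4°
Total: 53542.2 km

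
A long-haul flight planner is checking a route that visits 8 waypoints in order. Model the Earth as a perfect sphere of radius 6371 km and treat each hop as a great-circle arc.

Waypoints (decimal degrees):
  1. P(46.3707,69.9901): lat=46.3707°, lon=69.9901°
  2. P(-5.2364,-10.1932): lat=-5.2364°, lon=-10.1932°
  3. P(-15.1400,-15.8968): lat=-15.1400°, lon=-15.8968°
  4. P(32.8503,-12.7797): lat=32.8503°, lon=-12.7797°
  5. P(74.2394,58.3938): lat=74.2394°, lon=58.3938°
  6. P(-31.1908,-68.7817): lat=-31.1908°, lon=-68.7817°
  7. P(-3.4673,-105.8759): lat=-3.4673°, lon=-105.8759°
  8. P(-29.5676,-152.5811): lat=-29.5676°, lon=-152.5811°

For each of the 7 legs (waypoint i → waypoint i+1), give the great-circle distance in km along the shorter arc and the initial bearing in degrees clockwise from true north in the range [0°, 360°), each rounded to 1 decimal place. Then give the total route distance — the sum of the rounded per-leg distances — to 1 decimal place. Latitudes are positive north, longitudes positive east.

Leg 1: φ1=0.8093214, φ2=-0.0913924, Δφ=-0.9007138, Δλ=-1.3994626 rad; a=sin²(Δφ/2)+cosφ1·cosφ2·sin²(Δλ/2)=0.4744547518; c=2·atan2(√a, √(1-a))=1.519683578; dist=6371·c=9681.904 ≈ 9681.9 km; running total=9681.9 km
Leg 1 bearing: y=sinΔλ·cosφ2=-0.98124597, x=cosφ1·sinφ2-sinφ1·cosφ2·cosΔλ=-0.18586583; θ=atan2(y, x)=-100.7258° <0 so +360° → 259.2742° ≈ 259.3°
Leg 2: φ1=-0.0913924, φ2=-0.2642428, Δφ=-0.1728504, Δλ=-0.0995466 rad; a=sin²(Δφ/2)+cosφ1·cosφ2·sin²(Δλ/2)=0.0098301859; c=2·atan2(√a, √(1-a))=0.198620912; dist=6371·c=1265.414 ≈ 1265.4 km; running total=10947.3 km
Leg 2 bearing: y=sinΔλ·cosφ2=-0.09593276, x=cosφ1·sinφ2-sinφ1·cosφ2·cosΔλ=-0.17242714; θ=atan2(y, x)=-150.9099° <0 so +360° → 209.0901° ≈ 209.1°
Leg 3: φ1=-0.2642428, φ2=0.5733459, Δφ=0.8375887, Δλ=0.0544037 rad; a=sin²(Δφ/2)+cosφ1·cosφ2·sin²(Δλ/2)=0.1659716879; c=2·atan2(√a, √(1-a))=0.839202288; dist=6371·c=5346.558 ≈ 5346.6 km; running total=16293.9 km
Leg 3 bearing: y=sinΔλ·cosφ2=0.04568147, x=cosφ1·sinφ2-sinφ1·cosφ2·cosΔλ=0.74270691; θ=atan2(y, x)=3.5196° ≈ 3.5°
Leg 4: φ1=0.5733459, φ2=1.2957220, Δφ=0.7223761, Δλ=1.2422119 rad; a=sin²(Δφ/2)+cosφ1·cosφ2·sin²(Δλ/2)=0.2021557422; c=2·atan2(√a, √(1-a))=0.932673751; dist=6371·c=5942.064 ≈ 5942.1 km; running total=22236.0 km
Leg 4 bearing: y=sinΔλ·cosφ2=0.25708694, x=cosφ1·sinφ2-sinφ1·cosφ2·cosΔλ=0.76096090; θ=atan2(y, x)=18.6673° ≈ 18.7°
Leg 5: φ1=1.2957220, φ2=-0.5443822, Δφ=-1.8401041, Δλ=-2.2196312 rad; a=sin²(Δφ/2)+cosφ1·cosφ2·sin²(Δλ/2)=0.8194111412; c=2·atan2(√a, √(1-a))=2.263762831; dist=6371·c=14422.433 ≈ 14422.4 km; running total=36658.4 km
Leg 5 bearing: y=sinΔλ·cosφ2=-0.68161057, x=cosφ1·sinφ2-sinφ1·cosφ2·cosΔλ=0.35680965; θ=atan2(y, x)=-62.3688° <0 so +360° → 297.6312° ≈ 297.6°
Leg 6: φ1=-0.5443822, φ2=-0.0605158, Δφ=0.4838664, Δλ=-0.6474159 rad; a=sin²(Δφ/2)+cosφ1·cosφ2·sin²(Δλ/2)=0.1437921548; c=2·atan2(√a, √(1-a))=0.777861762; dist=6371·c=4955.757 ≈ 4955.8 km; running total=41614.2 km
Leg 6 bearing: y=sinΔλ·cosφ2=-0.60202321, x=cosφ1·sinφ2-sinφ1·cosφ2·cosΔλ=0.36059942; θ=atan2(y, x)=-59.0793° <0 so +360° → 300.9207° ≈ 300.9°
Leg 7: φ1=-0.0605158, φ2=-0.5160520, Δφ=-0.4555362, Δλ=-0.8151595 rad; a=sin²(Δφ/2)+cosφ1·cosφ2·sin²(Δλ/2)=0.1873994572; c=2·atan2(√a, √(1-a))=0.895407172; dist=6371·c=5704.639 ≈ 5704.6 km; running total=47318.8 km
Leg 7 bearing: y=sinΔλ·cosφ2=-0.63305204, x=cosφ1·sinφ2-sinφ1·cosφ2·cosΔλ=-0.45647423; θ=atan2(y, x)=-125.7942° <0 so +360° → 234.2058° ≈ 234.2°

Leg 1: dist=9681.9 km, bearing=259.3°
Leg 2: dist=1265.4 km, bearing=209.1°
Leg 3: dist=5346.6 km, bearing=3.5°
Leg 4: dist=5942.1 km, bearing=18.7°
Leg 5: dist=14422.4 km, bearing=297.6°
Leg 6: dist=4955.8 km, bearing=300.9°
Leg 7: dist=5704.6 km, bearing=234.2°
Total: 47318.8 km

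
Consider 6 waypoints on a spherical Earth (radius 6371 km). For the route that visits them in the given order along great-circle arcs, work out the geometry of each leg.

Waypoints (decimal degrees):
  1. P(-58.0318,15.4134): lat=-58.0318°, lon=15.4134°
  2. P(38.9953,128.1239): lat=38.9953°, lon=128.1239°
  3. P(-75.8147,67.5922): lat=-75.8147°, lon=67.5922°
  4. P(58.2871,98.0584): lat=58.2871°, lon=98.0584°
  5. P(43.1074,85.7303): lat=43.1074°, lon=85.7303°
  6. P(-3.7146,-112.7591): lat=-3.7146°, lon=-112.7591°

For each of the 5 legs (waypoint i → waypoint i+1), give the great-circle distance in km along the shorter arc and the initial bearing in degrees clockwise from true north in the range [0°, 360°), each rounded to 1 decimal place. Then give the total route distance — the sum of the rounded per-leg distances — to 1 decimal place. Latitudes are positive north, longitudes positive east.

Leg 1: dist=14882.7 km, bearing=83.7°
Leg 2: dist=13464.5 km, bearing=194.4°
Leg 3: dist=15071.2 km, bearing=22.4°
Leg 4: dist=1891.3 km, bearing=212.2°
Leg 5: dist=15269.8 km, bearing=27.8°
Total: 60579.5 km

Leg 1: φ1=-1.0128460, φ2=0.6805964, Δφ=1.6934424, Δλ=1.9671693 rad; a=sin²(Δφ/2)+cosφ1·cosφ2·sin²(Δλ/2)=0.8463447106; c=2·atan2(√a, √(1-a))=2.336007641; dist=6371·c=14882.705 ≈ 14882.7 km; running total=14882.7 km
Leg 1 bearing: y=sinΔλ·cosφ2=0.71693940, x=cosφ1·sinφ2-sinφ1·cosφ2·cosΔλ=0.07860832; θ=atan2(y, x)=83.7428° ≈ 83.7°
Leg 2: φ1=0.6805964, φ2=-1.3232161, Δφ=-2.0038125, Δλ=-1.0564775 rad; a=sin²(Δφ/2)+cosφ1·cosφ2·sin²(Δλ/2)=0.7581873695; c=2·atan2(√a, √(1-a))=2.113408524; dist=6371·c=13464.526 ≈ 13464.5 km; running total=28347.2 km
Leg 2 bearing: y=sinΔλ·cosφ2=-0.21335493, x=cosφ1·sinφ2-sinφ1·cosφ2·cosΔλ=-0.82935927; θ=atan2(y, x)=-165.5733° <0 so +360° → 194.4267° ≈ 194.4°
Leg 3: φ1=-1.3232161, φ2=1.0173018, Δφ=2.3405179, Δλ=0.5317355 rad; a=sin²(Δφ/2)+cosφ1·cosφ2·sin²(Δλ/2)=0.8568607527; c=2·atan2(√a, √(1-a))=2.365593431; dist=6371·c=15071.196 ≈ 15071.2 km; running total=43418.4 km
Leg 3 bearing: y=sinΔλ·cosφ2=0.26652700, x=cosφ1·sinφ2-sinφ1·cosφ2·cosΔλ=0.64773835; θ=atan2(y, x)=22.3659° ≈ 22.4°
Leg 4: φ1=1.0173018, φ2=0.7523661, Δφ=-0.2649357, Δλ=-0.2151659 rad; a=sin²(Δφ/2)+cosφ1·cosφ2·sin²(Δλ/2)=0.0218700514; c=2·atan2(√a, √(1-a))=0.296859365; dist=6371·c=1891.291 ≈ 1891.3 km; running total=45309.7 km
Leg 4 bearing: y=sinΔλ·cosφ2=-0.15587777, x=cosφ1·sinφ2-sinφ1·cosφ2·cosΔλ=-0.24752602; θ=atan2(y, x)=-147.7996° <0 so +360° → 212.2004° ≈ 212.2°
Leg 5: φ1=0.7523661, φ2=-0.0648320, Δφ=-0.8171981, Δλ=-3.4642936 rad; a=sin²(Δφ/2)+cosφ1·cosφ2·sin²(Δλ/2)=0.8676038945; c=2·atan2(√a, √(1-a))=2.396769502; dist=6371·c=15269.818 ≈ 15269.8 km; running total=60579.5 km
Leg 5 bearing: y=sinΔλ·cosφ2=0.31646296, x=cosφ1·sinφ2-sinφ1·cosφ2·cosΔλ=0.59943365; θ=atan2(y, x)=27.8312° ≈ 27.8°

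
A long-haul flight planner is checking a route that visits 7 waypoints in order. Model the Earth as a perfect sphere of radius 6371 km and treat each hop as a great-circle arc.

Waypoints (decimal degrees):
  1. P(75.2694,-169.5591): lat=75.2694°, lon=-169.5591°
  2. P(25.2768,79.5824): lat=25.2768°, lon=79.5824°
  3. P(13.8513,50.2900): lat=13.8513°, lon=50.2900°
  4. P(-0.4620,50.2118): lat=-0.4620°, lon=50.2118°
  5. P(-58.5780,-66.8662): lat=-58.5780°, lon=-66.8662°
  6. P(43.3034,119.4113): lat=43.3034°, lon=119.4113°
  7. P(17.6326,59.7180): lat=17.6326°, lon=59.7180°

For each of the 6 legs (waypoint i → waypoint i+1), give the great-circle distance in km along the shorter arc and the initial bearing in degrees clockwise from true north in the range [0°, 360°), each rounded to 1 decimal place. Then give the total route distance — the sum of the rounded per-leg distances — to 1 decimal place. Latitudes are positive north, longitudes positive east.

Leg 1: φ1=1.3136989, φ2=0.4411634, Δφ=-0.8725355, Δλ=4.3483395 rad; a=sin²(Δφ/2)+cosφ1·cosφ2·sin²(Δλ/2)=0.3344557126; c=2·atan2(√a, √(1-a))=1.233339344; dist=6371·c=7857.605 ≈ 7857.6 km; running total=7857.6 km
Leg 1 bearing: y=sinΔλ·cosφ2=-0.84499298, x=cosφ1·sinφ2-sinφ1·cosφ2·cosΔλ=0.41996097; θ=atan2(y, x)=-63.5727° <0 so +360° → 296.4273° ≈ 296.4°
Leg 2: φ1=0.4411634, φ2=0.2417508, Δφ=-0.1994126, Δλ=-0.5112488 rad; a=sin²(Δφ/2)+cosφ1·cosφ2·sin²(Δλ/2)=0.0660389876; c=2·atan2(√a, √(1-a))=0.519792981; dist=6371·c=3311.601 ≈ 3311.6 km; running total=11169.2 km
Leg 2 bearing: y=sinΔλ·cosφ2=-0.47503905, x=cosφ1·sinφ2-sinφ1·cosφ2·cosΔλ=-0.14508363; θ=atan2(y, x)=-106.9834° <0 so +360° → 253.0166° ≈ 253.0°
Leg 3: φ1=0.2417508, φ2=-0.0080634, Δφ=-0.2498142, Δλ=-0.0013648 rad; a=sin²(Δφ/2)+cosφ1·cosφ2·sin²(Δλ/2)=0.0155212673; c=2·atan2(√a, √(1-a))=0.249817870; dist=6371·c=1591.590 ≈ 1591.6 km; running total=12760.8 km
Leg 3 bearing: y=sinΔλ·cosφ2=-0.00136480, x=cosφ1·sinφ2-sinφ1·cosφ2·cosΔλ=-0.24722372; θ=atan2(y, x)=-179.6837° <0 so +360° → 180.3163° ≈ 180.3°
Leg 4: φ1=-0.0080634, φ2=-1.0223790, Δφ=-1.0143155, Δλ=-2.0433966 rad; a=sin²(Δφ/2)+cosφ1·cosφ2·sin²(Δλ/2)=0.6152128907; c=2·atan2(√a, √(1-a))=1.803311543; dist=6371·c=11488.898 ≈ 11488.9 km; running total=24249.7 km
Leg 4 bearing: y=sinΔλ·cosφ2=-0.46419233, x=cosφ1·sinφ2-sinφ1·cosφ2·cosΔλ=-0.85523648; θ=atan2(y, x)=-151.5084° <0 so +360° → 208.4916° ≈ 208.5°
Leg 5: φ1=-1.0223790, φ2=0.7557869, Δφ=1.7781659, Δλ=3.2511557 rad; a=sin²(Δφ/2)+cosφ1·cosφ2·sin²(Δλ/2)=0.9811997228; c=2·atan2(√a, √(1-a))=2.866497835; dist=6371·c=18262.458 ≈ 18262.5 km; running total=42512.2 km
Leg 5 bearing: y=sinΔλ·cosφ2=-0.07957312, x=cosφ1·sinφ2-sinφ1·cosφ2·cosΔλ=-0.25972182; θ=atan2(y, x)=-162.9661° <0 so +360° → 197.0339° ≈ 197.0°
Leg 6: φ1=0.7557869, φ2=0.3077469, Δφ=-0.4480400, Δλ=-1.0418446 rad; a=sin²(Δφ/2)+cosφ1·cosφ2·sin²(Δλ/2)=0.2211315087; c=2·atan2(√a, √(1-a))=0.979139501; dist=6371·c=6238.098 ≈ 6238.1 km; running total=48750.3 km
Leg 6 bearing: y=sinΔλ·cosφ2=-0.82277568, x=cosφ1·sinφ2-sinφ1·cosφ2·cosΔλ=-0.10940587; θ=atan2(y, x)=-97.5743° <0 so +360° → 262.4257° ≈ 262.4°

Leg 1: dist=7857.6 km, bearing=296.4°
Leg 2: dist=3311.6 km, bearing=253.0°
Leg 3: dist=1591.6 km, bearing=180.3°
Leg 4: dist=11488.9 km, bearing=208.5°
Leg 5: dist=18262.5 km, bearing=197.0°
Leg 6: dist=6238.1 km, bearing=262.4°
Total: 48750.3 km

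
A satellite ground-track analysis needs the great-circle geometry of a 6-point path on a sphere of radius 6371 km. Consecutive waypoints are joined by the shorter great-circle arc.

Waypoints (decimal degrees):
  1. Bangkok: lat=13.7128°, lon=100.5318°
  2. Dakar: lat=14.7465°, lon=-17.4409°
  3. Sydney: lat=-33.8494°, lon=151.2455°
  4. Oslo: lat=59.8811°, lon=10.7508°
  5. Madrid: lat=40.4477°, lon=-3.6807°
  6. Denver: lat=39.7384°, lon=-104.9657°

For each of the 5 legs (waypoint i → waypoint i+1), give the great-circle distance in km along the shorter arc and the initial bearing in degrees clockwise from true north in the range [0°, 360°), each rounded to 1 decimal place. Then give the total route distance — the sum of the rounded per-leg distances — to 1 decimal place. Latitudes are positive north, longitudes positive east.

Leg 1: φ1=0.2393335, φ2=0.2573750, Δφ=0.0180415, Δλ=-2.0590120 rad; a=sin²(Δφ/2)+cosφ1·cosφ2·sin²(Δλ/2)=0.6901654530; c=2·atan2(√a, √(1-a))=1.960950391; dist=6371·c=12493.215 ≈ 12493.2 km; running total=12493.2 km
Leg 1 bearing: y=sinΔλ·cosφ2=-0.85408084, x=cosφ1·sinφ2-sinφ1·cosφ2·cosΔλ=0.35481589; θ=atan2(y, x)=-67.4402° <0 so +360° → 292.5598° ≈ 292.6°
Leg 2: φ1=0.2573750, φ2=-0.5907835, Δφ=-0.8481585, Δλ=2.9441331 rad; a=sin²(Δφ/2)+cosφ1·cosφ2·sin²(Δλ/2)=0.9646628276; c=2·atan2(√a, √(1-a))=2.763378754; dist=6371·c=17605.486 ≈ 17605.5 km; running total=30098.7 km
Leg 2 bearing: y=sinΔλ·cosφ2=0.16292747, x=cosφ1·sinφ2-sinφ1·cosφ2·cosΔλ=-0.33137361; θ=atan2(y, x)=153.8179° ≈ 153.8°
Leg 3: φ1=-0.5907835, φ2=1.0451224, Δφ=1.6359058, Δλ=-2.4520951 rad; a=sin²(Δφ/2)+cosφ1·cosφ2·sin²(Δλ/2)=0.9016763905; c=2·atan2(√a, √(1-a))=2.503700516; dist=6371·c=15951.076 ≈ 15951.1 km; running total=46049.8 km
Leg 3 bearing: y=sinΔλ·cosφ2=-0.31921738, x=cosφ1·sinφ2-sinφ1·cosφ2·cosΔλ=0.50271719; θ=atan2(y, x)=-32.4149° <0 so +360° → 327.5851° ≈ 327.6°
Leg 4: φ1=1.0451224, φ2=0.7059455, Δφ=-0.3391768, Δλ=-0.2518772 rad; a=sin²(Δφ/2)+cosφ1·cosφ2·sin²(Δλ/2)=0.0345102115; c=2·atan2(√a, √(1-a))=0.373709349; dist=6371·c=2380.902 ≈ 2380.9 km; running total=48430.7 km
Leg 4 bearing: y=sinΔλ·cosφ2=-0.18965783, x=cosφ1·sinφ2-sinφ1·cosφ2·cosΔλ=-0.31194059; θ=atan2(y, x)=-148.7007° <0 so +360° → 211.2993° ≈ 211.3°
Leg 5: φ1=0.7059455, φ2=0.6935659, Δφ=-0.0123796, Δλ=-1.7677567 rad; a=sin²(Δφ/2)+cosφ1·cosφ2·sin²(Δλ/2)=0.3498886443; c=2·atan2(√a, √(1-a))=1.265870199; dist=6371·c=8064.859 ≈ 8064.9 km; running total=56495.6 km
Leg 5 bearing: y=sinΔλ·cosφ2=-0.75410393, x=cosφ1·sinφ2-sinφ1·cosφ2·cosΔλ=0.58411779; θ=atan2(y, x)=-52.2392° <0 so +360° → 307.7608° ≈ 307.8°

Leg 1: dist=12493.2 km, bearing=292.6°
Leg 2: dist=17605.5 km, bearing=153.8°
Leg 3: dist=15951.1 km, bearing=327.6°
Leg 4: dist=2380.9 km, bearing=211.3°
Leg 5: dist=8064.9 km, bearing=307.8°
Total: 56495.6 km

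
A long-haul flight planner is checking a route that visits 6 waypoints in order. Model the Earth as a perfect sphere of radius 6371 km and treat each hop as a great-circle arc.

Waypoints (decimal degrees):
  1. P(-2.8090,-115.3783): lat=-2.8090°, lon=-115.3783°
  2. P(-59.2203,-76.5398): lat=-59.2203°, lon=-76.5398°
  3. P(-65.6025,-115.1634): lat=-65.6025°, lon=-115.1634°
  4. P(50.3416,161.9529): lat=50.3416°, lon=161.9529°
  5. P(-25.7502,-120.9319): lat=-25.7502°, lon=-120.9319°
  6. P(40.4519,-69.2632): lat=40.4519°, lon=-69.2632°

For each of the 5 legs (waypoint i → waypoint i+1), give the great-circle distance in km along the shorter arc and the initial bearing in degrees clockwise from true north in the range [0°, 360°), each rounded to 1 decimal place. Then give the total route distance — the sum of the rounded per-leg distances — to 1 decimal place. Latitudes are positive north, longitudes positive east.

Leg 1: dist=7103.3 km, bearing=159.1°
Leg 2: dist=2072.3 km, bearing=233.8°
Leg 3: dist=14672.0 km, bearing=301.6°
Leg 4: dist=11331.3 km, bearing=116.2°
Leg 5: dist=9092.0 km, bearing=37.1°
Total: 44270.9 km

Leg 1: φ1=-0.0490263, φ2=-1.0335892, Δφ=-0.9845629, Δλ=0.6778597 rad; a=sin²(Δφ/2)+cosφ1·cosφ2·sin²(Δλ/2)=0.2798868041; c=2·atan2(√a, √(1-a))=1.114945531; dist=6371·c=7103.318 ≈ 7103.3 km; running total=7103.3 km
Leg 1 bearing: y=sinΔλ·cosφ2=0.32092521, x=cosφ1·sinφ2-sinφ1·cosφ2·cosΔλ=-0.83857482; θ=atan2(y, x)=159.0580° ≈ 159.1°
Leg 2: φ1=-1.0335892, φ2=-1.1449796, Δφ=-0.1113904, Δλ=-0.6741090 rad; a=sin²(Δφ/2)+cosφ1·cosφ2·sin²(Δλ/2)=0.0262171385; c=2·atan2(√a, √(1-a))=0.325266105; dist=6371·c=2072.270 ≈ 2072.3 km; running total=9175.6 km
Leg 2 bearing: y=sinΔλ·cosφ2=-0.25783558, x=cosφ1·sinφ2-sinφ1·cosφ2·cosΔλ=-0.18878563; θ=atan2(y, x)=-126.2114° <0 so +360° → 233.7886° ≈ 233.8°
Leg 3: φ1=-1.1449796, φ2=0.8786267, Δφ=2.0236063, Δλ=4.8365918 rad; a=sin²(Δφ/2)+cosφ1·cosφ2·sin²(Δλ/2)=0.8342286058; c=2·atan2(√a, √(1-a))=2.302928840; dist=6371·c=14671.960 ≈ 14672.0 km; running total=23847.6 km
Leg 3 bearing: y=sinΔλ·cosφ2=-0.63329273, x=cosφ1·sinφ2-sinφ1·cosφ2·cosΔλ=0.39000677; θ=atan2(y, x)=-58.3736° <0 so +360° → 301.6264° ≈ 301.6°
Leg 4: φ1=0.8786267, φ2=-0.4494258, Δφ=-1.3280524, Δλ=-4.9372712 rad; a=sin²(Δφ/2)+cosφ1·cosφ2·sin²(Δλ/2)=0.6031414888; c=2·atan2(√a, √(1-a))=1.778571031; dist=6371·c=11331.276 ≈ 11331.3 km; running total=35178.9 km
Leg 4 bearing: y=sinΔλ·cosφ2=0.87801753, x=cosφ1·sinφ2-sinφ1·cosφ2·cosΔλ=-0.43189415; θ=atan2(y, x)=116.1924° ≈ 116.2°
Leg 5: φ1=-0.4494258, φ2=0.7060188, Δφ=1.1554446, Δλ=0.9017889 rad; a=sin²(Δφ/2)+cosφ1·cosφ2·sin²(Δλ/2)=0.4283962967; c=2·atan2(√a, √(1-a))=1.427094855; dist=6371·c=9092.021 ≈ 9092.0 km; running total=44270.9 km
Leg 5 bearing: y=sinΔλ·cosφ2=0.59691856, x=cosφ1·sinφ2-sinφ1·cosφ2·cosΔλ=0.78941742; θ=atan2(y, x)=37.0948° ≈ 37.1°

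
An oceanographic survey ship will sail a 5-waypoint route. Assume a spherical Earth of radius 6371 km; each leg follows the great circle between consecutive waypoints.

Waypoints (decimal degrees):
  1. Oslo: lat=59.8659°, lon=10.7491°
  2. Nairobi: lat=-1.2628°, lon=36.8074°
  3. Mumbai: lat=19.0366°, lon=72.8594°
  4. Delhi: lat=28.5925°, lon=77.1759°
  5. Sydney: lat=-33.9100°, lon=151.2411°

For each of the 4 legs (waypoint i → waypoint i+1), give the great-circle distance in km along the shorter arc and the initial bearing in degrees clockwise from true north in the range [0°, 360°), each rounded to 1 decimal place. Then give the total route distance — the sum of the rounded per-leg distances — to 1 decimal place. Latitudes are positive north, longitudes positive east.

Leg 1: dist=7162.8 km, bearing=150.9°
Leg 2: dist=4537.7 km, bearing=58.3°
Leg 3: dist=1149.4 km, bearing=21.6°
Leg 4: dist=10434.3 km, bearing=126.9°
Total: 23284.2 km

Leg 1: φ1=1.0448571, φ2=-0.0220400, Δφ=-1.0668971, Δλ=0.4548031 rad; a=sin²(Δφ/2)+cosφ1·cosφ2·sin²(Δλ/2)=0.2840879752; c=2·atan2(√a, √(1-a))=1.124282204; dist=6371·c=7162.802 ≈ 7162.8 km; running total=7162.8 km
Leg 1 bearing: y=sinΔλ·cosφ2=0.43917878, x=cosφ1·sinφ2-sinφ1·cosφ2·cosΔλ=-0.78781342; θ=atan2(y, x)=150.8618° ≈ 150.9°
Leg 2: φ1=-0.0220400, φ2=0.3322513, Δφ=0.3542914, Δλ=0.6292261 rad; a=sin²(Δφ/2)+cosφ1·cosφ2·sin²(Δλ/2)=0.1215531417; c=2·atan2(√a, √(1-a))=0.712249411; dist=6371·c=4537.741 ≈ 4537.7 km; running total=11700.5 km
Leg 2 bearing: y=sinΔλ·cosφ2=0.55633338, x=cosφ1·sinφ2-sinφ1·cosφ2·cosΔλ=0.34293597; θ=atan2(y, x)=58.3494° ≈ 58.3°
Leg 3: φ1=0.3322513, φ2=0.4990333, Δφ=0.1667819, Δλ=0.0753371 rad; a=sin²(Δφ/2)+cosφ1·cosφ2·sin²(Δλ/2)=0.0081151313; c=2·atan2(√a, √(1-a))=0.180412623; dist=6371·c=1149.409 ≈ 1149.4 km; running total=12849.9 km
Leg 3 bearing: y=sinΔλ·cosφ2=0.06608689, x=cosφ1·sinφ2-sinφ1·cosφ2·cosΔλ=0.16682214; θ=atan2(y, x)=21.6111° ≈ 21.6°
Leg 4: φ1=0.4990333, φ2=-0.5918411, Δφ=-1.0908744, Δλ=1.2926816 rad; a=sin²(Δφ/2)+cosφ1·cosφ2·sin²(Δλ/2)=0.5334663432; c=2·atan2(√a, √(1-a))=1.637779091; dist=6371·c=10434.291 ≈ 10434.3 km; running total=23284.2 km
Leg 4 bearing: y=sinΔλ·cosφ2=0.79802523, x=cosφ1·sinφ2-sinφ1·cosφ2·cosΔλ=-0.59889544; θ=atan2(y, x)=126.8872° ≈ 126.9°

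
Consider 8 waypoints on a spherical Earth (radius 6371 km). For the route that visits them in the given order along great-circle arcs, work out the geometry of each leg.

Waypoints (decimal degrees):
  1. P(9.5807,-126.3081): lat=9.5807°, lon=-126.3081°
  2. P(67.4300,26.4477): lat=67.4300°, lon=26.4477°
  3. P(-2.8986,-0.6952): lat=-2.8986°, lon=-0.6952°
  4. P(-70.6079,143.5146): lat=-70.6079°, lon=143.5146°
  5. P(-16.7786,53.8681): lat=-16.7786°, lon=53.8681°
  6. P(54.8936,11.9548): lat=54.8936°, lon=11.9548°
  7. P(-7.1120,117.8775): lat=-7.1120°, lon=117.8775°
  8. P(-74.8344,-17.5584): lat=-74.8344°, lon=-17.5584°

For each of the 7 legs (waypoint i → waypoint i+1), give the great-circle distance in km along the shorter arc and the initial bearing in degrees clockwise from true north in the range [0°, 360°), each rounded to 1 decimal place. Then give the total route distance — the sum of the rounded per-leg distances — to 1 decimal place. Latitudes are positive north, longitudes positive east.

Leg 1: φ1=0.1672148, φ2=1.1768755, Δφ=1.0096608, Δλ=2.6660917 rad; a=sin²(Δφ/2)+cosφ1·cosφ2·sin²(Δλ/2)=0.5913921085; c=2·atan2(√a, √(1-a))=1.754613963; dist=6371·c=11178.646 ≈ 11178.6 km; running total=11178.6 km
Leg 1 bearing: y=sinΔλ·cosφ2=0.17570291, x=cosφ1·sinφ2-sinφ1·cosφ2·cosΔλ=0.96732539; θ=atan2(y, x)=10.2948° ≈ 10.3°
Leg 2: φ1=1.1768755, φ2=-0.0505901, Δφ=-1.2274656, Δλ=-0.4737330 rad; a=sin²(Δφ/2)+cosφ1·cosφ2·sin²(Δλ/2)=0.3527946460; c=2·atan2(√a, √(1-a))=1.271957488; dist=6371·c=8103.641 ≈ 8103.6 km; running total=19282.2 km
Leg 2 bearing: y=sinΔλ·cosφ2=-0.45562764, x=cosφ1·sinφ2-sinφ1·cosφ2·cosΔλ=-0.84007487; θ=atan2(y, x)=-151.5261° <0 so +360° → 208.4739° ≈ 208.5°
Leg 3: φ1=-0.0505901, φ2=-1.2323403, Δφ=-1.1817502, Δλ=2.5169358 rad; a=sin²(Δφ/2)+cosφ1·cosφ2·sin²(Δλ/2)=0.6106436597; c=2·atan2(√a, √(1-a))=1.793930645; dist=6371·c=11429.132 ≈ 11429.1 km; running total=30711.3 km
Leg 3 bearing: y=sinΔλ·cosφ2=0.19417806, x=cosφ1·sinφ2-sinφ1·cosφ2·cosΔλ=-0.95568133; θ=atan2(y, x)=168.5148° ≈ 168.5°
Leg 4: φ1=-1.2323403, φ2=-0.2928418, Δφ=0.9394985, Δλ=-1.5646266 rad; a=sin²(Δφ/2)+cosφ1·cosφ2·sin²(Δλ/2)=0.3628706991; c=2·atan2(√a, √(1-a))=1.292977669; dist=6371·c=8237.561 ≈ 8237.6 km; running total=38948.9 km
Leg 4 bearing: y=sinΔλ·cosφ2=-0.95740916, x=cosφ1·sinφ2-sinφ1·cosφ2·cosΔλ=-0.09027689; θ=atan2(y, x)=-95.3867° <0 so +360° → 264.6133° ≈ 264.6°
Leg 5: φ1=-0.2928418, φ2=0.9580741, Δφ=1.2509159, Δλ=-0.7315251 rad; a=sin²(Δφ/2)+cosφ1·cosφ2·sin²(Δλ/2)=0.4132088712; c=2·atan2(√a, √(1-a))=1.396330338; dist=6371·c=8896.021 ≈ 8896.0 km; running total=47844.9 km
Leg 5 bearing: y=sinΔλ·cosφ2=-0.38416761, x=cosφ1·sinφ2-sinφ1·cosφ2·cosΔλ=0.90679901; θ=atan2(y, x)=-22.9601° <0 so +360° → 337.0399° ≈ 337.0°
Leg 6: φ1=0.9580741, φ2=-0.1241278, Δφ=-1.0822019, Δλ=1.8486999 rad; a=sin²(Δφ/2)+cosφ1·cosφ2·sin²(Δλ/2)=0.6289224230; c=2·atan2(√a, √(1-a))=1.831587286; dist=6371·c=11669.043 ≈ 11669.0 km; running total=59513.9 km
Leg 6 bearing: y=sinΔλ·cosφ2=0.95423392, x=cosφ1·sinφ2-sinφ1·cosφ2·cosΔλ=0.15150466; θ=atan2(y, x)=80.9784° ≈ 81.0°
Leg 7: φ1=-0.1241278, φ2=-1.3061067, Δφ=-1.1819789, Δλ=-2.3638024 rad; a=sin²(Δφ/2)+cosφ1·cosφ2·sin²(Δλ/2)=0.5327282265; c=2·atan2(√a, √(1-a))=1.636299612; dist=6371·c=10424.865 ≈ 10424.9 km; running total=69938.8 km
Leg 7 bearing: y=sinΔλ·cosφ2=-0.18357333, x=cosφ1·sinφ2-sinφ1·cosφ2·cosΔλ=-0.98082429; θ=atan2(y, x)=-169.3990° <0 so +360° → 190.6010° ≈ 190.6°

Leg 1: dist=11178.6 km, bearing=10.3°
Leg 2: dist=8103.6 km, bearing=208.5°
Leg 3: dist=11429.1 km, bearing=168.5°
Leg 4: dist=8237.6 km, bearing=264.6°
Leg 5: dist=8896.0 km, bearing=337.0°
Leg 6: dist=11669.0 km, bearing=81.0°
Leg 7: dist=10424.9 km, bearing=190.6°
Total: 69938.8 km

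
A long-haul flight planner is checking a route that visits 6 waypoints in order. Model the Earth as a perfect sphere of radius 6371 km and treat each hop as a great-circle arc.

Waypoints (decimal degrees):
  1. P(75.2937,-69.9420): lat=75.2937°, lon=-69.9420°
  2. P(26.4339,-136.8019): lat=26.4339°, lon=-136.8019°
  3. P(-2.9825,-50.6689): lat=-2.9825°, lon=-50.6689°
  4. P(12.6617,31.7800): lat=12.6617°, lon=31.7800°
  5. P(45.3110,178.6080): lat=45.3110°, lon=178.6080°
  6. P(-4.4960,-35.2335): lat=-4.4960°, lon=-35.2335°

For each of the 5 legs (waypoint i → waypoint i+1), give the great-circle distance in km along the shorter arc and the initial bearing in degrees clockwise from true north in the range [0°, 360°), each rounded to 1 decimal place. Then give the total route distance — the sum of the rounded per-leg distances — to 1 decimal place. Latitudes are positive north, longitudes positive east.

Leg 1: φ1=1.3141230, φ2=0.4613586, Δφ=-0.8527644, Δλ=-1.1669254 rad; a=sin²(Δφ/2)+cosφ1·cosφ2·sin²(Δλ/2)=0.2400426363; c=2·atan2(√a, √(1-a))=1.024045205; dist=6371·c=6524.192 ≈ 6524.2 km; running total=6524.2 km
Leg 1 bearing: y=sinΔλ·cosφ2=-0.82340672, x=cosφ1·sinφ2-sinφ1·cosφ2·cosΔλ=-0.22735444; θ=atan2(y, x)=-105.4356° <0 so +360° → 254.5644° ≈ 254.6°
Leg 2: φ1=0.4613586, φ2=-0.0520544, Δφ=-0.5134130, Δλ=1.5033044 rad; a=sin²(Δφ/2)+cosφ1·cosφ2·sin²(Δλ/2)=0.4814272606; c=2·atan2(√a, √(1-a))=1.533642301; dist=6371·c=9770.835 ≈ 9770.8 km; running total=16295.0 km
Leg 2 bearing: y=sinΔλ·cosφ2=0.99637184, x=cosφ1·sinφ2-sinφ1·cosφ2·cosΔλ=-0.07657259; θ=atan2(y, x)=94.3946° ≈ 94.4°
Leg 3: φ1=-0.0520544, φ2=0.2209884, Δφ=0.2730428, Δλ=1.4390048 rad; a=sin²(Δφ/2)+cosφ1·cosφ2·sin²(Δλ/2)=0.4416819503; c=2·atan2(√a, √(1-a))=1.453894143; dist=6371·c=9262.760 ≈ 9262.8 km; running total=25557.8 km
Leg 3 bearing: y=sinΔλ·cosφ2=0.96722023, x=cosφ1·sinφ2-sinφ1·cosφ2·cosΔλ=0.22556827; θ=atan2(y, x)=76.8725° ≈ 76.9°
Leg 4: φ1=0.2209884, φ2=0.7908261, Δφ=0.5698378, Δλ=2.5626320 rad; a=sin²(Δφ/2)+cosφ1·cosφ2·sin²(Δλ/2)=0.7092508449; c=2·atan2(√a, √(1-a))=2.002591290; dist=6371·c=12758.509 ≈ 12758.5 km; running total=38316.3 km
Leg 4 bearing: y=sinΔλ·cosφ2=0.38479072, x=cosφ1·sinφ2-sinφ1·cosφ2·cosΔλ=0.82267396; θ=atan2(y, x)=25.0670° ≈ 25.1°
Leg 5: φ1=0.7908261, φ2=-0.0784700, Δφ=-0.8692961, Δλ=-3.7322383 rad; a=sin²(Δφ/2)+cosφ1·cosφ2·sin²(Δλ/2)=0.8190227582; c=2·atan2(√a, √(1-a))=2.262753620; dist=6371·c=14416.003 ≈ 14416.0 km; running total=52732.3 km
Leg 5 bearing: y=sinΔλ·cosφ2=0.55518368, x=cosφ1·sinφ2-sinφ1·cosφ2·cosΔλ=0.53354381; θ=atan2(y, x)=46.1387° ≈ 46.1°

Leg 1: dist=6524.2 km, bearing=254.6°
Leg 2: dist=9770.8 km, bearing=94.4°
Leg 3: dist=9262.8 km, bearing=76.9°
Leg 4: dist=12758.5 km, bearing=25.1°
Leg 5: dist=14416.0 km, bearing=46.1°
Total: 52732.3 km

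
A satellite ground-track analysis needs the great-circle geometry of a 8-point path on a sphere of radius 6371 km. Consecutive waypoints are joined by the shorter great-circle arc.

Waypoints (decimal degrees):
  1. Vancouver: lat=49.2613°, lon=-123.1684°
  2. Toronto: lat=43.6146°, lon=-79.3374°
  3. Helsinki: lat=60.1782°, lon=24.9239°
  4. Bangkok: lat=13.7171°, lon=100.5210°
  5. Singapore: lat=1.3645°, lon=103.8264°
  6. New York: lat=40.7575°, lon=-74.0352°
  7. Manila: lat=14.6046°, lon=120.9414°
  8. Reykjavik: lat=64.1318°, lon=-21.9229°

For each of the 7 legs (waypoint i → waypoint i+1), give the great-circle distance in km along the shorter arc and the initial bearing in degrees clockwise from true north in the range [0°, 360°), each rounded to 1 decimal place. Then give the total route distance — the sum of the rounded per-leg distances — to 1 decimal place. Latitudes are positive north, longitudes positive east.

Leg 1: φ1=0.8597719, φ2=0.7612184, Δφ=-0.0985535, Δλ=0.7649953 rad; a=sin²(Δφ/2)+cosφ1·cosφ2·sin²(Δλ/2)=0.0682471135; c=2·atan2(√a, √(1-a))=0.528616256; dist=6371·c=3367.814 ≈ 3367.8 km; running total=3367.8 km
Leg 1 bearing: y=sinΔλ·cosφ2=0.50139162, x=cosφ1·sinφ2-sinφ1·cosφ2·cosΔλ=0.05444468; θ=atan2(y, x)=83.8027° ≈ 83.8°
Leg 2: φ1=0.7612184, φ2=1.0503077, Δφ=0.2890894, Δλ=1.8197030 rad; a=sin²(Δφ/2)+cosφ1·cosφ2·sin²(Δλ/2)=0.2451188692; c=2·atan2(√a, √(1-a))=1.035887898; dist=6371·c=6599.642 ≈ 6599.6 km; running total=9967.4 km
Leg 2 bearing: y=sinΔλ·cosφ2=0.48197835, x=cosφ1·sinφ2-sinφ1·cosφ2·cosΔλ=0.71262845; θ=atan2(y, x)=34.0720° ≈ 34.1°
Leg 3: φ1=1.0503077, φ2=0.2394086, Δφ=-0.8108992, Δλ=1.3194183 rad; a=sin²(Δφ/2)+cosφ1·cosφ2·sin²(Δλ/2)=0.3370512480; c=2·atan2(√a, √(1-a))=1.238835421; dist=6371·c=7892.620 ≈ 7892.6 km; running total=17860.0 km
Leg 3 bearing: y=sinΔλ·cosφ2=0.94094538, x=cosφ1·sinφ2-sinφ1·cosφ2·cosΔλ=-0.09172025; θ=atan2(y, x)=95.5674° ≈ 95.6°
Leg 4: φ1=0.2394086, φ2=0.0238150, Δφ=-0.2155935, Δλ=0.0576901 rad; a=sin²(Δφ/2)+cosφ1·cosφ2·sin²(Δλ/2)=0.0123830571; c=2·atan2(√a, √(1-a))=0.223020275; dist=6371·c=1420.862 ≈ 1420.9 km; running total=19280.9 km
Leg 4 bearing: y=sinΔλ·cosφ2=0.05764177, x=cosφ1·sinφ2-sinφ1·cosφ2·cosΔλ=-0.21353289; θ=atan2(y, x)=164.8935° ≈ 164.9°
Leg 5: φ1=0.0238150, φ2=0.7113526, Δφ=0.6875376, Δλ=-3.1042705 rad; a=sin²(Δφ/2)+cosφ1·cosφ2·sin²(Δλ/2)=0.8705955049; c=2·atan2(√a, √(1-a))=2.405639151; dist=6371·c=15326.327 ≈ 15326.3 km; running total=34607.2 km
Leg 5 bearing: y=sinΔλ·cosφ2=-0.02826418, x=cosφ1·sinφ2-sinφ1·cosφ2·cosΔλ=0.67069891; θ=atan2(y, x)=-2.4131° <0 so +360° → 357.5869° ≈ 357.6°
Leg 6: φ1=0.7113526, φ2=0.2548984, Δφ=-0.4564542, Δλ=3.4029836 rad; a=sin²(Δφ/2)+cosφ1·cosφ2·sin²(Δλ/2)=0.7717445032; c=2·atan2(√a, √(1-a))=2.145384338; dist=6371·c=13668.244 ≈ 13668.2 km; running total=48275.4 km
Leg 6 bearing: y=sinΔλ·cosφ2=-0.25007456, x=cosφ1·sinφ2-sinφ1·cosφ2·cosΔλ=0.80130045; θ=atan2(y, x)=-17.3324° <0 so +360° → 342.6676° ≈ 342.7°
Leg 7: φ1=0.2548984, φ2=1.1193111, Δφ=0.8644127, Δλ=-2.4934524 rad; a=sin²(Δφ/2)+cosφ1·cosφ2·sin²(Δλ/2)=0.5548516408; c=2·atan2(√a, √(1-a))=1.680720852; dist=6371·c=10707.873 ≈ 10707.9 km; running total=58983.3 km
Leg 7 bearing: y=sinΔλ·cosφ2=-0.26339790, x=cosφ1·sinφ2-sinφ1·cosφ2·cosΔλ=0.95842931; θ=atan2(y, x)=-15.3668° <0 so +360° → 344.6332° ≈ 344.6°

Leg 1: dist=3367.8 km, bearing=83.8°
Leg 2: dist=6599.6 km, bearing=34.1°
Leg 3: dist=7892.6 km, bearing=95.6°
Leg 4: dist=1420.9 km, bearing=164.9°
Leg 5: dist=15326.3 km, bearing=357.6°
Leg 6: dist=13668.2 km, bearing=342.7°
Leg 7: dist=10707.9 km, bearing=344.6°
Total: 58983.3 km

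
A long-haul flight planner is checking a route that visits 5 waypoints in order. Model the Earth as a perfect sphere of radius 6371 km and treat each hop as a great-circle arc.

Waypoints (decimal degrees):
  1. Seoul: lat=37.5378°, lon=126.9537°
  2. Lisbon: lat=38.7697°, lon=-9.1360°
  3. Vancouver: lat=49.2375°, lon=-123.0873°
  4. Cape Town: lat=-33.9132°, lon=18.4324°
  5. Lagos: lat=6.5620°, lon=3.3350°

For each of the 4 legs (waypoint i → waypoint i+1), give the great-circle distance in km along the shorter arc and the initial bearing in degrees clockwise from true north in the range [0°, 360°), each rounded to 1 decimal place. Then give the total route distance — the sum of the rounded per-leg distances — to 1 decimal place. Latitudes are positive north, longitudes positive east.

Leg 1: φ1=0.6551582, φ2=0.6766589, Δφ=0.0215007, Δλ=-2.3752133 rad; a=sin²(Δφ/2)+cosφ1·cosφ2·sin²(Δλ/2)=0.5319337192; c=2·atan2(√a, √(1-a))=1.634707265; dist=6371·c=10414.720 ≈ 10414.7 km; running total=10414.7 km
Leg 1 bearing: y=sinΔλ·cosφ2=-0.54072505, x=cosφ1·sinφ2-sinφ1·cosφ2·cosΔλ=0.83877135; θ=atan2(y, x)=-32.8084° <0 so +360° → 327.1916° ≈ 327.2°
Leg 2: φ1=0.6766589, φ2=0.8593565, Δφ=0.1826976, Δλ=-1.9888254 rad; a=sin²(Δφ/2)+cosφ1·cosφ2·sin²(Δλ/2)=0.3661843097; c=2·atan2(√a, √(1-a))=1.299862432; dist=6371·c=8281.424 ≈ 8281.4 km; running total=18696.1 km
Leg 2 bearing: y=sinΔλ·cosφ2=-0.59670219, x=cosφ1·sinφ2-sinφ1·cosφ2·cosΔλ=0.75651830; θ=atan2(y, x)=-38.2645° <0 so +360° → 321.7355° ≈ 321.7°
Leg 3: φ1=0.8593565, φ2=-0.5918970, Δφ=-1.4512535, Δλ=2.4699847 rad; a=sin²(Δφ/2)+cosφ1·cosφ2·sin²(Δλ/2)=0.9233835975; c=2·atan2(√a, √(1-a))=2.580674785; dist=6371·c=16441.479 ≈ 16441.5 km; running total=35137.6 km
Leg 3 bearing: y=sinΔλ·cosφ2=0.51639145, x=cosφ1·sinφ2-sinφ1·cosφ2·cosΔλ=0.12777005; θ=atan2(y, x)=76.1025° ≈ 76.1°
Leg 4: φ1=-0.5918970, φ2=0.1145285, Δφ=0.7064255, Δλ=-0.2634993 rad; a=sin²(Δφ/2)+cosφ1·cosφ2·sin²(Δλ/2)=0.1338846193; c=2·atan2(√a, √(1-a))=0.749204676; dist=6371·c=4773.183 ≈ 4773.2 km; running total=39910.8 km
Leg 4 bearing: y=sinΔλ·cosφ2=-0.25875436, x=cosφ1·sinφ2-sinφ1·cosφ2·cosΔλ=0.62998753; θ=atan2(y, x)=-22.3294° <0 so +360° → 337.6706° ≈ 337.7°

Leg 1: dist=10414.7 km, bearing=327.2°
Leg 2: dist=8281.4 km, bearing=321.7°
Leg 3: dist=16441.5 km, bearing=76.1°
Leg 4: dist=4773.2 km, bearing=337.7°
Total: 39910.8 km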